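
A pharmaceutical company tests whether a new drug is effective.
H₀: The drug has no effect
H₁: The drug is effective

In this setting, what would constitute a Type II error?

Answer: Failing to detect the drug's effect when it actually works

Derivation:
A Type I error (probability α) occurs when we reject a true H₀.
A Type II error (probability β) occurs when we fail to reject a false H₀.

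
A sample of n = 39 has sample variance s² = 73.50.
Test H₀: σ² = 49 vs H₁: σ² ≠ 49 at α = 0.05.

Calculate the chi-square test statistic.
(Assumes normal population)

df = n - 1 = 38
χ² = (n-1)s²/σ₀² = 38×73.50/49 = 57.0000
Critical values: χ²_{0.975,38} = 22.878, χ²_{0.025,38} = 56.896
Rejection region: χ² < 22.878 or χ² > 56.896
Decision: reject H₀

Answer: χ² = 57.0000, reject H₀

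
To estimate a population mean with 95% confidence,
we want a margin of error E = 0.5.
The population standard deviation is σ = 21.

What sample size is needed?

z_0.025 = 1.960
n = (z×σ/E)² = (1.960×21/0.5)²
n = 6776.5824
Round up: n = 6777

Answer: n = 6777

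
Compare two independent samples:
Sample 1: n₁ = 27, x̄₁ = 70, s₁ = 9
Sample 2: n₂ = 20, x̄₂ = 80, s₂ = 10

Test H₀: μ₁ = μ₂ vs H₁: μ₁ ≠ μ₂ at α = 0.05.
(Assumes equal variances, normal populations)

Answer: t = -3.5925, reject H₀

Derivation:
Pooled variance: s²_p = [26×9² + 19×10²]/(45) = 89.0222
s_p = 9.4352
SE = s_p×√(1/n₁ + 1/n₂) = 9.4352×√(1/27 + 1/20) = 2.7836
t = (x̄₁ - x̄₂)/SE = (70 - 80)/2.7836 = -3.5925
df = 45, t-critical = ±2.014
Decision: reject H₀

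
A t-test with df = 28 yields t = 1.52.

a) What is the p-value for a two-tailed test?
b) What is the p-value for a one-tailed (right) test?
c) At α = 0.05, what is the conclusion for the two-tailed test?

Answer: a) 0.1397, b) 0.0699, c) fail to reject H₀

Derivation:
Using t-distribution with df = 28:
a) Two-tailed: p = 2×P(T > 1.52) = 0.1397
b) One-tailed: p = P(T > 1.52) = 0.0699
c) 0.1397 ≥ 0.05, fail to reject H₀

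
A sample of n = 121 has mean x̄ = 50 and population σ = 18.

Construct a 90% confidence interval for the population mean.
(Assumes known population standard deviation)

Confidence level: 90%, α = 0.1
z_0.05 = 1.645
SE = σ/√n = 18/√121 = 1.6364
Margin of error = 1.645 × 1.6364 = 2.6919
CI: x̄ ± margin = 50 ± 2.6919
CI: (47.3081, 52.6919)

Answer: (47.3081, 52.6919)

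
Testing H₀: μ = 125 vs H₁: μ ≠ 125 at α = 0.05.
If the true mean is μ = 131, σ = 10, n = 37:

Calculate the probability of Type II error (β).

SE = σ/√n = 10/√37 = 1.6440
Critical values: μ₀ ± z_0.025×SE = 125 ± 1.960×1.6440
Acceptance region: (121.7778, 128.2222)
Under H₁ (μ = 131): z_high = (128.2222 - 131)/1.6440 = -1.6897, z_low = (121.7778 - 131)/1.6440 = -5.6096
β = P(not reject | H₁) = Φ(-1.6897) - Φ(-5.6096) ≈ 0.0455

Answer: β ≈ 0.0455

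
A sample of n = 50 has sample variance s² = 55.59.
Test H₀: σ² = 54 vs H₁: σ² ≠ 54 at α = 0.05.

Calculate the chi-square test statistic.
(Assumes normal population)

Answer: χ² = 50.4428, fail to reject H₀

Derivation:
df = n - 1 = 49
χ² = (n-1)s²/σ₀² = 49×55.59/54 = 50.4428
Critical values: χ²_{0.975,49} = 31.555, χ²_{0.025,49} = 70.222
Rejection region: χ² < 31.555 or χ² > 70.222
Decision: fail to reject H₀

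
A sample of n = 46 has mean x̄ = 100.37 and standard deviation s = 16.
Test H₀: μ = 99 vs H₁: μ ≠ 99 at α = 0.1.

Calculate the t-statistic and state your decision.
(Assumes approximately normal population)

Answer: t = 0.5807, fail to reject H₀

Derivation:
df = n - 1 = 45
SE = s/√n = 16/√46 = 2.3591
t = (x̄ - μ₀)/SE = (100.37 - 99)/2.3591 = 0.5807
Critical value: t_{0.05,45} = ±1.679
p-value ≈ 0.5643
Decision: fail to reject H₀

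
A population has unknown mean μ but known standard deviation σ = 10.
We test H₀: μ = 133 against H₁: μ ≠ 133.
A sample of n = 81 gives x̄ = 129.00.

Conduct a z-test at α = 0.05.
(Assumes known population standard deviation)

Answer: z = -3.6000, reject H₀

Derivation:
Standard error: SE = σ/√n = 10/√81 = 1.1111
z-statistic: z = (x̄ - μ₀)/SE = (129.00 - 133)/1.1111 = -3.6000
Critical value: ±1.960
p-value = 0.0003
Decision: reject H₀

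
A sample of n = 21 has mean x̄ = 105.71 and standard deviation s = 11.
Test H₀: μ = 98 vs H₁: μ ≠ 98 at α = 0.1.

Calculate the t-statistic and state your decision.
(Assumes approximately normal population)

df = n - 1 = 20
SE = s/√n = 11/√21 = 2.4004
t = (x̄ - μ₀)/SE = (105.71 - 98)/2.4004 = 3.2120
Critical value: t_{0.05,20} = ±1.725
p-value ≈ 0.0044
Decision: reject H₀

Answer: t = 3.2120, reject H₀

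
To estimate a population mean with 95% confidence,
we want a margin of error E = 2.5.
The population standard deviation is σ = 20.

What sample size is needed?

Answer: n = 246

Derivation:
z_0.025 = 1.960
n = (z×σ/E)² = (1.960×20/2.5)²
n = 245.8624
Round up: n = 246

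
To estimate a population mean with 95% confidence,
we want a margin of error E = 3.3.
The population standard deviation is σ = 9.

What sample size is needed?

Answer: n = 29

Derivation:
z_0.025 = 1.960
n = (z×σ/E)² = (1.960×9/3.3)²
n = 28.5739
Round up: n = 29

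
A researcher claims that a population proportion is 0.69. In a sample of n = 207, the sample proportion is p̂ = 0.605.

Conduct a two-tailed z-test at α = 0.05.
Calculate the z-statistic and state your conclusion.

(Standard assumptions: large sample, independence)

H₀: p = 0.69, H₁: p ≠ 0.69
Standard error: SE = √(p₀(1-p₀)/n) = √(0.69×0.31/207) = 0.032146
z-statistic: z = (p̂ - p₀)/SE = (0.605 - 0.69)/0.032146 = -2.6442
Critical value: z_0.025 = ±1.960
p-value = 0.0082
Decision: reject H₀ at α = 0.05

Answer: z = -2.6442, reject H₀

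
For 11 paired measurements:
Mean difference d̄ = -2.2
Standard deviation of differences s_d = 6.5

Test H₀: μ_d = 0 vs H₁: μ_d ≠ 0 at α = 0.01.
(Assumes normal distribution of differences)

df = n - 1 = 10
SE = s_d/√n = 6.5/√11 = 1.9598
t = d̄/SE = -2.2/1.9598 = -1.1226
Critical value: t_{0.005,10} = ±3.169
p-value ≈ 0.2878
Decision: fail to reject H₀

Answer: t = -1.1226, fail to reject H₀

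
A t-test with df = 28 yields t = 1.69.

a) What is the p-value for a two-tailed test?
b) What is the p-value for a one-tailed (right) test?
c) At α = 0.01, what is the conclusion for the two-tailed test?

Using t-distribution with df = 28:
a) Two-tailed: p = 2×P(T > 1.69) = 0.1021
b) One-tailed: p = P(T > 1.69) = 0.0511
c) 0.1021 ≥ 0.01, fail to reject H₀

Answer: a) 0.1021, b) 0.0511, c) fail to reject H₀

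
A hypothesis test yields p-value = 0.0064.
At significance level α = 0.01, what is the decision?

Compare p-value to α:
0.0064 < 0.01
Decision: reject H₀

Answer: reject H₀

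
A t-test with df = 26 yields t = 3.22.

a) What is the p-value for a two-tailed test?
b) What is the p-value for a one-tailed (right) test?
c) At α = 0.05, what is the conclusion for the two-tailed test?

Answer: a) 0.0034, b) 0.0017, c) reject H₀

Derivation:
Using t-distribution with df = 26:
a) Two-tailed: p = 2×P(T > 3.22) = 0.0034
b) One-tailed: p = P(T > 3.22) = 0.0017
c) 0.0034 < 0.05, reject H₀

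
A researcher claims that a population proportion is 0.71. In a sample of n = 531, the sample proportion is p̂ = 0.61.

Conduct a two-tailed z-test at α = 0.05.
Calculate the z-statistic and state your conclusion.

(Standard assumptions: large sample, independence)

Answer: z = -5.0782, reject H₀

Derivation:
H₀: p = 0.71, H₁: p ≠ 0.71
Standard error: SE = √(p₀(1-p₀)/n) = √(0.71×0.29/531) = 0.019692
z-statistic: z = (p̂ - p₀)/SE = (0.61 - 0.71)/0.019692 = -5.0782
Critical value: z_0.025 = ±1.960
p-value < 0.0001
Decision: reject H₀ at α = 0.05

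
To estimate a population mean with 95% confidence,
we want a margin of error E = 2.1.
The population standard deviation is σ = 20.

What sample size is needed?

Answer: n = 349

Derivation:
z_0.025 = 1.960
n = (z×σ/E)² = (1.960×20/2.1)²
n = 348.4444
Round up: n = 349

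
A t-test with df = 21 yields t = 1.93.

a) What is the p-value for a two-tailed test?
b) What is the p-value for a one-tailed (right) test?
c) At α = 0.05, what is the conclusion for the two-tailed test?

Answer: a) 0.0672, b) 0.0336, c) fail to reject H₀

Derivation:
Using t-distribution with df = 21:
a) Two-tailed: p = 2×P(T > 1.93) = 0.0672
b) One-tailed: p = P(T > 1.93) = 0.0336
c) 0.0672 ≥ 0.05, fail to reject H₀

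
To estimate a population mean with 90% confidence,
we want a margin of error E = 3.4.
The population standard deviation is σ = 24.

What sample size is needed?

Answer: n = 135

Derivation:
z_0.05 = 1.645
n = (z×σ/E)² = (1.645×24/3.4)²
n = 134.8331
Round up: n = 135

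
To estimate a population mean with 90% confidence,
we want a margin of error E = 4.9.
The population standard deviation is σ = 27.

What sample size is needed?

z_0.05 = 1.645
n = (z×σ/E)² = (1.645×27/4.9)²
n = 82.1613
Round up: n = 83

Answer: n = 83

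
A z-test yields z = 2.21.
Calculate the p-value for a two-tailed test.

Answer: p-value ≈ 0.0271

Derivation:
For z = 2.21:
p = 2×P(Z > |2.21|) = 2×(1 - Φ(2.21)) = 0.0271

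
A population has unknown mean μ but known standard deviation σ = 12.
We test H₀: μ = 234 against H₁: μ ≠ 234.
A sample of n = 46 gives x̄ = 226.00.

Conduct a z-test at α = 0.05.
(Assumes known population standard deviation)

Standard error: SE = σ/√n = 12/√46 = 1.7693
z-statistic: z = (x̄ - μ₀)/SE = (226.00 - 234)/1.7693 = -4.5216
Critical value: ±1.960
p-value < 0.0001
Decision: reject H₀

Answer: z = -4.5216, reject H₀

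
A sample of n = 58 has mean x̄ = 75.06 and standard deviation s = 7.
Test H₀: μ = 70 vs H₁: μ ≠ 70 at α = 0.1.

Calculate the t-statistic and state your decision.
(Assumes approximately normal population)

Answer: t = 5.5054, reject H₀

Derivation:
df = n - 1 = 57
SE = s/√n = 7/√58 = 0.9191
t = (x̄ - μ₀)/SE = (75.06 - 70)/0.9191 = 5.5054
Critical value: t_{0.05,57} = ±1.672
p-value < 0.0001
Decision: reject H₀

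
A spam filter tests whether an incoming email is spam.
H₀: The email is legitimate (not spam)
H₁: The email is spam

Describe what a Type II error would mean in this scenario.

Answer: Letting a spam email through to the inbox

Derivation:
A Type I error (probability α) occurs when we reject a true H₀.
A Type II error (probability β) occurs when we fail to reject a false H₀.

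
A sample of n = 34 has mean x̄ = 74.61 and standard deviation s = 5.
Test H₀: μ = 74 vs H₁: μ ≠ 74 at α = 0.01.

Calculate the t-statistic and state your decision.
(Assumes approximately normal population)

Answer: t = 0.7114, fail to reject H₀

Derivation:
df = n - 1 = 33
SE = s/√n = 5/√34 = 0.8575
t = (x̄ - μ₀)/SE = (74.61 - 74)/0.8575 = 0.7114
Critical value: t_{0.005,33} = ±2.733
p-value ≈ 0.4818
Decision: fail to reject H₀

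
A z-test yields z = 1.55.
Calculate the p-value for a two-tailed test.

Answer: p-value ≈ 0.1211

Derivation:
For z = 1.55:
p = 2×P(Z > |1.55|) = 2×(1 - Φ(1.55)) = 0.1211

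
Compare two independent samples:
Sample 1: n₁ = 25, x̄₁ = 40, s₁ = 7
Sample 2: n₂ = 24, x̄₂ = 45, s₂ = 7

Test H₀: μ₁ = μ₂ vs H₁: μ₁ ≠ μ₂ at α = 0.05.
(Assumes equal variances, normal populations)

Answer: t = -2.4995, reject H₀

Derivation:
Pooled variance: s²_p = [24×7² + 23×7²]/(47) = 49.0000
s_p = 7.0000
SE = s_p×√(1/n₁ + 1/n₂) = 7.0000×√(1/25 + 1/24) = 2.0004
t = (x̄₁ - x̄₂)/SE = (40 - 45)/2.0004 = -2.4995
df = 47, t-critical = ±2.012
Decision: reject H₀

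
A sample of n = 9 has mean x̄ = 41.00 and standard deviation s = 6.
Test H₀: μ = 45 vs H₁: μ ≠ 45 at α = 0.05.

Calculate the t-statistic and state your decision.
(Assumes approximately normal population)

df = n - 1 = 8
SE = s/√n = 6/√9 = 2.0000
t = (x̄ - μ₀)/SE = (41.00 - 45)/2.0000 = -2.0000
Critical value: t_{0.025,8} = ±2.306
p-value ≈ 0.0805
Decision: fail to reject H₀

Answer: t = -2.0000, fail to reject H₀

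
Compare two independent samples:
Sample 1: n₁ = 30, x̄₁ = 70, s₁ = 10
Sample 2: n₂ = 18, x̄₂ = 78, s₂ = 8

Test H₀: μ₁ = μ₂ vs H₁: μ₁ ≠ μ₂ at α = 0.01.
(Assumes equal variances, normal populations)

Pooled variance: s²_p = [29×10² + 17×8²]/(46) = 86.6957
s_p = 9.3111
SE = s_p×√(1/n₁ + 1/n₂) = 9.3111×√(1/30 + 1/18) = 2.7760
t = (x̄₁ - x̄₂)/SE = (70 - 78)/2.7760 = -2.8818
df = 46, t-critical = ±2.687
Decision: reject H₀

Answer: t = -2.8818, reject H₀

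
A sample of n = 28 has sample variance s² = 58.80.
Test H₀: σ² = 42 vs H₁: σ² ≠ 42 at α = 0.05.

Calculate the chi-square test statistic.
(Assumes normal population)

df = n - 1 = 27
χ² = (n-1)s²/σ₀² = 27×58.80/42 = 37.8000
Critical values: χ²_{0.975,27} = 14.573, χ²_{0.025,27} = 43.195
Rejection region: χ² < 14.573 or χ² > 43.195
Decision: fail to reject H₀

Answer: χ² = 37.8000, fail to reject H₀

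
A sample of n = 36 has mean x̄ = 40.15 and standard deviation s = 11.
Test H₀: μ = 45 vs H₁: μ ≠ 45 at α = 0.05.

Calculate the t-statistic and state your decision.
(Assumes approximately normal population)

Answer: t = -2.6455, reject H₀

Derivation:
df = n - 1 = 35
SE = s/√n = 11/√36 = 1.8333
t = (x̄ - μ₀)/SE = (40.15 - 45)/1.8333 = -2.6455
Critical value: t_{0.025,35} = ±2.030
p-value ≈ 0.0121
Decision: reject H₀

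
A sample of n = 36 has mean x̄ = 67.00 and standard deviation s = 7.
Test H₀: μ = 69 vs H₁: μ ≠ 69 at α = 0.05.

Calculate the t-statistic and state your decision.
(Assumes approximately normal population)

Answer: t = -1.7142, fail to reject H₀

Derivation:
df = n - 1 = 35
SE = s/√n = 7/√36 = 1.1667
t = (x̄ - μ₀)/SE = (67.00 - 69)/1.1667 = -1.7142
Critical value: t_{0.025,35} = ±2.030
p-value ≈ 0.0953
Decision: fail to reject H₀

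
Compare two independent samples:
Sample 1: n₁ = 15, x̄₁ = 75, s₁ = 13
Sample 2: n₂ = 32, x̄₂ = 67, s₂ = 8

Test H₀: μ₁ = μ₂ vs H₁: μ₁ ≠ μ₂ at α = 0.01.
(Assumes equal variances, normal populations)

Answer: t = 2.6003, fail to reject H₀

Derivation:
Pooled variance: s²_p = [14×13² + 31×8²]/(45) = 96.6667
s_p = 9.8319
SE = s_p×√(1/n₁ + 1/n₂) = 9.8319×√(1/15 + 1/32) = 3.0766
t = (x̄₁ - x̄₂)/SE = (75 - 67)/3.0766 = 2.6003
df = 45, t-critical = ±2.690
Decision: fail to reject H₀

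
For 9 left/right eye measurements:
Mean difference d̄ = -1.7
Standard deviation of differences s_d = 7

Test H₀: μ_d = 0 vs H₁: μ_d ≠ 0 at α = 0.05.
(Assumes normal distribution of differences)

df = n - 1 = 8
SE = s_d/√n = 7/√9 = 2.3333
t = d̄/SE = -1.7/2.3333 = -0.7286
Critical value: t_{0.025,8} = ±2.306
p-value ≈ 0.4870
Decision: fail to reject H₀

Answer: t = -0.7286, fail to reject H₀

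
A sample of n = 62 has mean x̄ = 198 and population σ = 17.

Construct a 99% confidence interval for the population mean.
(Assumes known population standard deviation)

Answer: (192.4384, 203.5616)

Derivation:
Confidence level: 99%, α = 0.01
z_0.005 = 2.576
SE = σ/√n = 17/√62 = 2.1590
Margin of error = 2.576 × 2.1590 = 5.5616
CI: x̄ ± margin = 198 ± 5.5616
CI: (192.4384, 203.5616)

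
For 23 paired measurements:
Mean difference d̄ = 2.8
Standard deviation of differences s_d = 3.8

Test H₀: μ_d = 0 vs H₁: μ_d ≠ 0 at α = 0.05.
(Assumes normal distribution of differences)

Answer: t = 3.5336, reject H₀

Derivation:
df = n - 1 = 22
SE = s_d/√n = 3.8/√23 = 0.7924
t = d̄/SE = 2.8/0.7924 = 3.5336
Critical value: t_{0.025,22} = ±2.074
p-value ≈ 0.0019
Decision: reject H₀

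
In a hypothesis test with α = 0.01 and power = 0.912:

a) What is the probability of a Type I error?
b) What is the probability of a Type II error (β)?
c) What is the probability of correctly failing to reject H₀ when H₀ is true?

a) Type I error probability = α = 0.01
b) Power = P(reject H₀ | H₁ true) = 1 - β = 0.912, so Type II error probability = β = 1 - Power = 0.088
c) P(fail to reject H₀ | H₀ true) = 1 - α = 0.99

Answer: a) 0.01, b) 0.088, c) 0.99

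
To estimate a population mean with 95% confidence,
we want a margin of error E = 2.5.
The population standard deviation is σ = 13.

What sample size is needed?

z_0.025 = 1.960
n = (z×σ/E)² = (1.960×13/2.5)²
n = 103.8769
Round up: n = 104

Answer: n = 104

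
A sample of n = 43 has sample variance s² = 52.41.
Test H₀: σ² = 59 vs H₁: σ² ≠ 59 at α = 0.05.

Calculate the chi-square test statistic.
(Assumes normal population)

df = n - 1 = 42
χ² = (n-1)s²/σ₀² = 42×52.41/59 = 37.3088
Critical values: χ²_{0.975,42} = 25.999, χ²_{0.025,42} = 61.777
Rejection region: χ² < 25.999 or χ² > 61.777
Decision: fail to reject H₀

Answer: χ² = 37.3088, fail to reject H₀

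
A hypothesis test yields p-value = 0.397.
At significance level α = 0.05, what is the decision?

Answer: fail to reject H₀

Derivation:
Compare p-value to α:
0.397 ≥ 0.05
Decision: fail to reject H₀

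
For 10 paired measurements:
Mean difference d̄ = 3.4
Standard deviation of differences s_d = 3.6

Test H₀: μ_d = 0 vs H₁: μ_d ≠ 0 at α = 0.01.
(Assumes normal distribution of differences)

df = n - 1 = 9
SE = s_d/√n = 3.6/√10 = 1.1384
t = d̄/SE = 3.4/1.1384 = 2.9866
Critical value: t_{0.005,9} = ±3.250
p-value ≈ 0.0153
Decision: fail to reject H₀

Answer: t = 2.9866, fail to reject H₀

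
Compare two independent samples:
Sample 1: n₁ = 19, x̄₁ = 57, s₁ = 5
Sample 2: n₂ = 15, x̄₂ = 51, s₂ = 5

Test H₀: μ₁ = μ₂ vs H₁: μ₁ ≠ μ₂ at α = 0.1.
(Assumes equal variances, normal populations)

Pooled variance: s²_p = [18×5² + 14×5²]/(32) = 25.0000
s_p = 5.0000
SE = s_p×√(1/n₁ + 1/n₂) = 5.0000×√(1/19 + 1/15) = 1.7270
t = (x̄₁ - x̄₂)/SE = (57 - 51)/1.7270 = 3.4742
df = 32, t-critical = ±1.694
Decision: reject H₀

Answer: t = 3.4742, reject H₀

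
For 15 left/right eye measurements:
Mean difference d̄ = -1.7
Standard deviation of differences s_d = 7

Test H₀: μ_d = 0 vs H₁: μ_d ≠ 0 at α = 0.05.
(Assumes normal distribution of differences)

df = n - 1 = 14
SE = s_d/√n = 7/√15 = 1.8074
t = d̄/SE = -1.7/1.8074 = -0.9406
Critical value: t_{0.025,14} = ±2.145
p-value ≈ 0.3629
Decision: fail to reject H₀

Answer: t = -0.9406, fail to reject H₀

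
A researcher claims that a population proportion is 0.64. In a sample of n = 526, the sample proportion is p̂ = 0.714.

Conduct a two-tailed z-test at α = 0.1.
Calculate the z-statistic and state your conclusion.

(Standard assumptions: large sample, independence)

H₀: p = 0.64, H₁: p ≠ 0.64
Standard error: SE = √(p₀(1-p₀)/n) = √(0.64×0.36/526) = 0.020929
z-statistic: z = (p̂ - p₀)/SE = (0.714 - 0.64)/0.020929 = 3.5358
Critical value: z_0.05 = ±1.645
p-value = 0.0004
Decision: reject H₀ at α = 0.1

Answer: z = 3.5358, reject H₀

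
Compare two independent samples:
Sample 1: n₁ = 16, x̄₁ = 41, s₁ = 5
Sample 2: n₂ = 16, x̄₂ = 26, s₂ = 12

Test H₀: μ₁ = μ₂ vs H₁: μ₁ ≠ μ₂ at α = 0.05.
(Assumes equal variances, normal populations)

Answer: t = 4.6154, reject H₀

Derivation:
Pooled variance: s²_p = [15×5² + 15×12²]/(30) = 84.5000
s_p = 9.1924
SE = s_p×√(1/n₁ + 1/n₂) = 9.1924×√(1/16 + 1/16) = 3.2500
t = (x̄₁ - x̄₂)/SE = (41 - 26)/3.2500 = 4.6154
df = 30, t-critical = ±2.042
Decision: reject H₀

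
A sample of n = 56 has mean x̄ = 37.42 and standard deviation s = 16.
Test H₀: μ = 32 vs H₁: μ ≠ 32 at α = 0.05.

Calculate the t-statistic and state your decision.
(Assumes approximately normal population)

Answer: t = 2.5350, reject H₀

Derivation:
df = n - 1 = 55
SE = s/√n = 16/√56 = 2.1381
t = (x̄ - μ₀)/SE = (37.42 - 32)/2.1381 = 2.5350
Critical value: t_{0.025,55} = ±2.004
p-value ≈ 0.0141
Decision: reject H₀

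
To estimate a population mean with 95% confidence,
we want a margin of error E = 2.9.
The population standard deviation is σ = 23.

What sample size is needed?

Answer: n = 242

Derivation:
z_0.025 = 1.960
n = (z×σ/E)² = (1.960×23/2.9)²
n = 241.6417
Round up: n = 242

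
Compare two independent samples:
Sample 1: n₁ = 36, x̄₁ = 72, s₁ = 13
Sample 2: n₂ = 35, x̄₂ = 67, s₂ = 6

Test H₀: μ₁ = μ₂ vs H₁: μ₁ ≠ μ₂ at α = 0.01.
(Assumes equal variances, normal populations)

Pooled variance: s²_p = [35×13² + 34×6²]/(69) = 103.4638
s_p = 10.1717
SE = s_p×√(1/n₁ + 1/n₂) = 10.1717×√(1/36 + 1/35) = 2.4146
t = (x̄₁ - x̄₂)/SE = (72 - 67)/2.4146 = 2.0707
df = 69, t-critical = ±2.649
Decision: fail to reject H₀

Answer: t = 2.0707, fail to reject H₀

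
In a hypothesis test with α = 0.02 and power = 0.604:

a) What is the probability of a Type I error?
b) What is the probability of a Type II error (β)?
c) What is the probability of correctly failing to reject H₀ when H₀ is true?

a) Type I error probability = α = 0.02
b) Power = P(reject H₀ | H₁ true) = 1 - β = 0.604, so Type II error probability = β = 1 - Power = 0.396
c) P(fail to reject H₀ | H₀ true) = 1 - α = 0.98

Answer: a) 0.02, b) 0.396, c) 0.98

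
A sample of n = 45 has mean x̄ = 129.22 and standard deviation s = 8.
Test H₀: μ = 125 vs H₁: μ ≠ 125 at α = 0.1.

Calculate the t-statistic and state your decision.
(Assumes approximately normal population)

Answer: t = 3.5385, reject H₀

Derivation:
df = n - 1 = 44
SE = s/√n = 8/√45 = 1.1926
t = (x̄ - μ₀)/SE = (129.22 - 125)/1.1926 = 3.5385
Critical value: t_{0.05,44} = ±1.680
p-value ≈ 0.0010
Decision: reject H₀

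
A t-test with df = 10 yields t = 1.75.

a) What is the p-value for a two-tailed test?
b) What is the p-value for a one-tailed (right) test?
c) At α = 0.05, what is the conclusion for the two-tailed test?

Using t-distribution with df = 10:
a) Two-tailed: p = 2×P(T > 1.75) = 0.1107
b) One-tailed: p = P(T > 1.75) = 0.0553
c) 0.1107 ≥ 0.05, fail to reject H₀

Answer: a) 0.1107, b) 0.0553, c) fail to reject H₀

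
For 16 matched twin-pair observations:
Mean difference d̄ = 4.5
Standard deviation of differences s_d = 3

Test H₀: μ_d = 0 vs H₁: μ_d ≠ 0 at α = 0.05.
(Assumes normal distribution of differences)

df = n - 1 = 15
SE = s_d/√n = 3/√16 = 0.7500
t = d̄/SE = 4.5/0.7500 = 6.0000
Critical value: t_{0.025,15} = ±2.131
p-value < 0.0001
Decision: reject H₀

Answer: t = 6.0000, reject H₀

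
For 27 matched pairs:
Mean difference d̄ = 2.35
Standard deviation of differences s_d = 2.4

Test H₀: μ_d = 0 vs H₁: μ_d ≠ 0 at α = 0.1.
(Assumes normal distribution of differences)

df = n - 1 = 26
SE = s_d/√n = 2.4/√27 = 0.4619
t = d̄/SE = 2.35/0.4619 = 5.0877
Critical value: t_{0.05,26} = ±1.706
p-value < 0.0001
Decision: reject H₀

Answer: t = 5.0877, reject H₀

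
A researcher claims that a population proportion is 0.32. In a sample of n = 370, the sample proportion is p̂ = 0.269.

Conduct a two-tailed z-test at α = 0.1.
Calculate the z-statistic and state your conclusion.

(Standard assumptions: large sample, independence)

H₀: p = 0.32, H₁: p ≠ 0.32
Standard error: SE = √(p₀(1-p₀)/n) = √(0.32×0.68/370) = 0.024251
z-statistic: z = (p̂ - p₀)/SE = (0.269 - 0.32)/0.024251 = -2.1030
Critical value: z_0.05 = ±1.645
p-value = 0.0355
Decision: reject H₀ at α = 0.1

Answer: z = -2.1030, reject H₀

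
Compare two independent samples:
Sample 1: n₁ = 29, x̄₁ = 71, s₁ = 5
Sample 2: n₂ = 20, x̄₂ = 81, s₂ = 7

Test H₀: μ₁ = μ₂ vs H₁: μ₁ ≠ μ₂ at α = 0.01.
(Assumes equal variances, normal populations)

Answer: t = -5.8404, reject H₀

Derivation:
Pooled variance: s²_p = [28×5² + 19×7²]/(47) = 34.7021
s_p = 5.8908
SE = s_p×√(1/n₁ + 1/n₂) = 5.8908×√(1/29 + 1/20) = 1.7122
t = (x̄₁ - x̄₂)/SE = (71 - 81)/1.7122 = -5.8404
df = 47, t-critical = ±2.685
Decision: reject H₀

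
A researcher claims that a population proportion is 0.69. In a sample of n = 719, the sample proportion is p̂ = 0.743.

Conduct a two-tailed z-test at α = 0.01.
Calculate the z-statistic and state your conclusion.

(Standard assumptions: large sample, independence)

Answer: z = 3.0728, reject H₀

Derivation:
H₀: p = 0.69, H₁: p ≠ 0.69
Standard error: SE = √(p₀(1-p₀)/n) = √(0.69×0.31/719) = 0.017248
z-statistic: z = (p̂ - p₀)/SE = (0.743 - 0.69)/0.017248 = 3.0728
Critical value: z_0.005 = ±2.576
p-value = 0.0021
Decision: reject H₀ at α = 0.01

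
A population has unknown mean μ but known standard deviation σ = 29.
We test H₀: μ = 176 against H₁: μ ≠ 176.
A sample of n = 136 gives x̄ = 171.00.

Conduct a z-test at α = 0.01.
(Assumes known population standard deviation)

Answer: z = -2.0107, fail to reject H₀

Derivation:
Standard error: SE = σ/√n = 29/√136 = 2.4867
z-statistic: z = (x̄ - μ₀)/SE = (171.00 - 176)/2.4867 = -2.0107
Critical value: ±2.576
p-value = 0.0444
Decision: fail to reject H₀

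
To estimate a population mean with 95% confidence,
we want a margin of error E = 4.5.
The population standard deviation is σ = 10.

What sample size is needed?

z_0.025 = 1.960
n = (z×σ/E)² = (1.960×10/4.5)²
n = 18.9709
Round up: n = 19

Answer: n = 19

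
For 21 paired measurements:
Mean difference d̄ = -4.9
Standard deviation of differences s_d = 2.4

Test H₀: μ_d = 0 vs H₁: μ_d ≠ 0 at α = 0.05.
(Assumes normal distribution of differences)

df = n - 1 = 20
SE = s_d/√n = 2.4/√21 = 0.5237
t = d̄/SE = -4.9/0.5237 = -9.3565
Critical value: t_{0.025,20} = ±2.086
p-value < 0.0001
Decision: reject H₀

Answer: t = -9.3565, reject H₀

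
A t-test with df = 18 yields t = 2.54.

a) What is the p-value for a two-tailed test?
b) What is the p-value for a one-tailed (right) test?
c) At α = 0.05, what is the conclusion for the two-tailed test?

Answer: a) 0.0205, b) 0.0103, c) reject H₀

Derivation:
Using t-distribution with df = 18:
a) Two-tailed: p = 2×P(T > 2.54) = 0.0205
b) One-tailed: p = P(T > 2.54) = 0.0103
c) 0.0205 < 0.05, reject H₀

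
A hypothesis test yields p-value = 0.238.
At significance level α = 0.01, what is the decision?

Answer: fail to reject H₀

Derivation:
Compare p-value to α:
0.238 ≥ 0.01
Decision: fail to reject H₀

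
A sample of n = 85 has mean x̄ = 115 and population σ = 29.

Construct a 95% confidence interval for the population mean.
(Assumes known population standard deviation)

Answer: (108.8348, 121.1652)

Derivation:
Confidence level: 95%, α = 0.05
z_0.025 = 1.960
SE = σ/√n = 29/√85 = 3.1455
Margin of error = 1.960 × 3.1455 = 6.1652
CI: x̄ ± margin = 115 ± 6.1652
CI: (108.8348, 121.1652)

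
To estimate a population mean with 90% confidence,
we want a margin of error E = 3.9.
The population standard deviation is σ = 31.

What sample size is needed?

Answer: n = 171

Derivation:
z_0.05 = 1.645
n = (z×σ/E)² = (1.645×31/3.9)²
n = 170.9724
Round up: n = 171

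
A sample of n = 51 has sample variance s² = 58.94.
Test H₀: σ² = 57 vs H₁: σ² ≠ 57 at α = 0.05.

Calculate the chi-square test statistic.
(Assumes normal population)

df = n - 1 = 50
χ² = (n-1)s²/σ₀² = 50×58.94/57 = 51.7018
Critical values: χ²_{0.975,50} = 32.357, χ²_{0.025,50} = 71.420
Rejection region: χ² < 32.357 or χ² > 71.420
Decision: fail to reject H₀

Answer: χ² = 51.7018, fail to reject H₀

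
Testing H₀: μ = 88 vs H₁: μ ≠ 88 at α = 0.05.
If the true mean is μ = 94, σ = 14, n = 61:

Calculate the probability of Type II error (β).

SE = σ/√n = 14/√61 = 1.7925
Critical values: μ₀ ± z_0.025×SE = 88 ± 1.960×1.7925
Acceptance region: (84.4867, 91.5133)
Under H₁ (μ = 94): z_high = (91.5133 - 94)/1.7925 = -1.3873, z_low = (84.4867 - 94)/1.7925 = -5.3073
β = P(not reject | H₁) = Φ(-1.3873) - Φ(-5.3073) ≈ 0.0827

Answer: β ≈ 0.0827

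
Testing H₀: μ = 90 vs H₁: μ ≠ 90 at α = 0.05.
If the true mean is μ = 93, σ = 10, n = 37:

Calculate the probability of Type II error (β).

Answer: β ≈ 0.5537

Derivation:
SE = σ/√n = 10/√37 = 1.6440
Critical values: μ₀ ± z_0.025×SE = 90 ± 1.960×1.6440
Acceptance region: (86.7778, 93.2222)
Under H₁ (μ = 93): z_high = (93.2222 - 93)/1.6440 = 0.1352, z_low = (86.7778 - 93)/1.6440 = -3.7848
β = P(not reject | H₁) = Φ(0.1352) - Φ(-3.7848) ≈ 0.5537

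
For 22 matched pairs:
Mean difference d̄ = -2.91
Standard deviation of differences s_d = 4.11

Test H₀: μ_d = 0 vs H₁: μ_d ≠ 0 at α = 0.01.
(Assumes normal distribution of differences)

Answer: t = -3.3208, reject H₀

Derivation:
df = n - 1 = 21
SE = s_d/√n = 4.11/√22 = 0.8763
t = d̄/SE = -2.91/0.8763 = -3.3208
Critical value: t_{0.005,21} = ±2.831
p-value ≈ 0.0032
Decision: reject H₀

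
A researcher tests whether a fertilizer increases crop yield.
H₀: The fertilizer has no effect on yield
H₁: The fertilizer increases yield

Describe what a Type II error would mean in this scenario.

Type I error: rejecting H₀ when it is actually true (false positive).
Type II error: failing to reject H₀ when H₁ is actually true (false negative).

Answer: Failing to recommend an effective fertilizer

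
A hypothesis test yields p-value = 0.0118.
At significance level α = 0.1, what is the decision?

Answer: reject H₀

Derivation:
Compare p-value to α:
0.0118 < 0.1
Decision: reject H₀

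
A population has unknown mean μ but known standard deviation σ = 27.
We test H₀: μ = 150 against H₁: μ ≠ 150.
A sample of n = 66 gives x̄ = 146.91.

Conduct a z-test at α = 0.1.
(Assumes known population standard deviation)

Standard error: SE = σ/√n = 27/√66 = 3.3235
z-statistic: z = (x̄ - μ₀)/SE = (146.91 - 150)/3.3235 = -0.9297
Critical value: ±1.645
p-value = 0.3525
Decision: fail to reject H₀

Answer: z = -0.9297, fail to reject H₀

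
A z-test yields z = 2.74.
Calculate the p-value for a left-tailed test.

For z = 2.74:
p = P(Z < 2.74) = Φ(2.74) = 0.9969

Answer: p-value ≈ 0.9969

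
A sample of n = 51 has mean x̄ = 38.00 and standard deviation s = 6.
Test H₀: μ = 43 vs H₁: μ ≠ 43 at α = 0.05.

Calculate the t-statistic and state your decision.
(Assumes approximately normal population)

df = n - 1 = 50
SE = s/√n = 6/√51 = 0.8402
t = (x̄ - μ₀)/SE = (38.00 - 43)/0.8402 = -5.9510
Critical value: t_{0.025,50} = ±2.009
p-value < 0.0001
Decision: reject H₀

Answer: t = -5.9510, reject H₀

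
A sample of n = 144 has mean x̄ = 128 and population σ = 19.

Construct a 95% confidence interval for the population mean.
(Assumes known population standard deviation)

Answer: (124.8967, 131.1033)

Derivation:
Confidence level: 95%, α = 0.05
z_0.025 = 1.960
SE = σ/√n = 19/√144 = 1.5833
Margin of error = 1.960 × 1.5833 = 3.1033
CI: x̄ ± margin = 128 ± 3.1033
CI: (124.8967, 131.1033)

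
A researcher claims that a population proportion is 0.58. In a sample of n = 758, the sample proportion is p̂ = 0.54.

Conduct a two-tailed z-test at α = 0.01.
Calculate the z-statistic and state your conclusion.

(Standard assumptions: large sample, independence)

Answer: z = -2.2313, fail to reject H₀

Derivation:
H₀: p = 0.58, H₁: p ≠ 0.58
Standard error: SE = √(p₀(1-p₀)/n) = √(0.58×0.42/758) = 0.017927
z-statistic: z = (p̂ - p₀)/SE = (0.54 - 0.58)/0.017927 = -2.2313
Critical value: z_0.005 = ±2.576
p-value = 0.0257
Decision: fail to reject H₀ at α = 0.01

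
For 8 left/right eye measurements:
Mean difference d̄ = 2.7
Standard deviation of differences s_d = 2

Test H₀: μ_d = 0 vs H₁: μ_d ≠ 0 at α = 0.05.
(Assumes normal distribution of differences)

Answer: t = 3.8184, reject H₀

Derivation:
df = n - 1 = 7
SE = s_d/√n = 2/√8 = 0.7071
t = d̄/SE = 2.7/0.7071 = 3.8184
Critical value: t_{0.025,7} = ±2.365
p-value ≈ 0.0066
Decision: reject H₀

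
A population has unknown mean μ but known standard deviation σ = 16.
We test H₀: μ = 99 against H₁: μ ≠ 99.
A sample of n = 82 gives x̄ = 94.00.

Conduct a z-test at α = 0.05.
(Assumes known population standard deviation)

Answer: z = -2.8298, reject H₀

Derivation:
Standard error: SE = σ/√n = 16/√82 = 1.7669
z-statistic: z = (x̄ - μ₀)/SE = (94.00 - 99)/1.7669 = -2.8298
Critical value: ±1.960
p-value = 0.0047
Decision: reject H₀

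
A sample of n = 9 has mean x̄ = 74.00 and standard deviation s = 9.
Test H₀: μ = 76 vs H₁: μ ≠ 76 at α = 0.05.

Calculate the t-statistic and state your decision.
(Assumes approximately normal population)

df = n - 1 = 8
SE = s/√n = 9/√9 = 3.0000
t = (x̄ - μ₀)/SE = (74.00 - 76)/3.0000 = -0.6667
Critical value: t_{0.025,8} = ±2.306
p-value ≈ 0.5237
Decision: fail to reject H₀

Answer: t = -0.6667, fail to reject H₀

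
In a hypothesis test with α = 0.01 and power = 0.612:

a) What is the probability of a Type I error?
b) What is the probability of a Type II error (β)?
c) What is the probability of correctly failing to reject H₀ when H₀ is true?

Answer: a) 0.01, b) 0.388, c) 0.99

Derivation:
a) Type I error probability = α = 0.01
b) Power = P(reject H₀ | H₁ true) = 1 - β = 0.612, so Type II error probability = β = 1 - Power = 0.388
c) P(fail to reject H₀ | H₀ true) = 1 - α = 0.99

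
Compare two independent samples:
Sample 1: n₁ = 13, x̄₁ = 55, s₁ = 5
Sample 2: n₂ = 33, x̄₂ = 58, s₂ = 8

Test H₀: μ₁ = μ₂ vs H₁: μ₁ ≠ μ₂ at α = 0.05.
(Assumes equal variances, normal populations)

Pooled variance: s²_p = [12×5² + 32×8²]/(44) = 53.3636
s_p = 7.3050
SE = s_p×√(1/n₁ + 1/n₂) = 7.3050×√(1/13 + 1/33) = 2.3921
t = (x̄₁ - x̄₂)/SE = (55 - 58)/2.3921 = -1.2541
df = 44, t-critical = ±2.015
Decision: fail to reject H₀

Answer: t = -1.2541, fail to reject H₀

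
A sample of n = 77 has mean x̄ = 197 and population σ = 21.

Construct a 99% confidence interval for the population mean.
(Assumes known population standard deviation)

Confidence level: 99%, α = 0.01
z_0.005 = 2.576
SE = σ/√n = 21/√77 = 2.3932
Margin of error = 2.576 × 2.3932 = 6.1649
CI: x̄ ± margin = 197 ± 6.1649
CI: (190.8351, 203.1649)

Answer: (190.8351, 203.1649)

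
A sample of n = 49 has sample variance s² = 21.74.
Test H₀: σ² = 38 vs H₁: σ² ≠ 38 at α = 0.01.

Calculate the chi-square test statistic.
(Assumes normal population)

df = n - 1 = 48
χ² = (n-1)s²/σ₀² = 48×21.74/38 = 27.4611
Critical values: χ²_{0.995,48} = 26.511, χ²_{0.005,48} = 76.969
Rejection region: χ² < 26.511 or χ² > 76.969
Decision: fail to reject H₀

Answer: χ² = 27.4611, fail to reject H₀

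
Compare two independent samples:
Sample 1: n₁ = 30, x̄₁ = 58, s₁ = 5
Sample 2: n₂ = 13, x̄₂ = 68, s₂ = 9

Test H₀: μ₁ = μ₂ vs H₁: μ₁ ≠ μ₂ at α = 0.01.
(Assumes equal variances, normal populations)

Answer: t = -4.6812, reject H₀

Derivation:
Pooled variance: s²_p = [29×5² + 12×9²]/(41) = 41.3902
s_p = 6.4335
SE = s_p×√(1/n₁ + 1/n₂) = 6.4335×√(1/30 + 1/13) = 2.1362
t = (x̄₁ - x̄₂)/SE = (58 - 68)/2.1362 = -4.6812
df = 41, t-critical = ±2.701
Decision: reject H₀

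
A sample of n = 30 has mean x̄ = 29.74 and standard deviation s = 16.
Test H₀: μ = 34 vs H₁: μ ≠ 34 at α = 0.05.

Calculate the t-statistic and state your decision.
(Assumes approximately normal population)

df = n - 1 = 29
SE = s/√n = 16/√30 = 2.9212
t = (x̄ - μ₀)/SE = (29.74 - 34)/2.9212 = -1.4583
Critical value: t_{0.025,29} = ±2.045
p-value ≈ 0.1555
Decision: fail to reject H₀

Answer: t = -1.4583, fail to reject H₀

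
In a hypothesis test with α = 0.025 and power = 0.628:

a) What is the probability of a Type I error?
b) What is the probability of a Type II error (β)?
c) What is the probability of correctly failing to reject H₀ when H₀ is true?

a) Type I error probability = α = 0.025
b) Power = P(reject H₀ | H₁ true) = 1 - β = 0.628, so Type II error probability = β = 1 - Power = 0.372
c) P(fail to reject H₀ | H₀ true) = 1 - α = 0.975

Answer: a) 0.025, b) 0.372, c) 0.975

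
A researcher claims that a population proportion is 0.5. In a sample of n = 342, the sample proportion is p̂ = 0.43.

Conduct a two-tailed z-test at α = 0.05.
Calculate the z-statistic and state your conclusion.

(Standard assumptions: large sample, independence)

Answer: z = -2.5890, reject H₀

Derivation:
H₀: p = 0.5, H₁: p ≠ 0.5
Standard error: SE = √(p₀(1-p₀)/n) = √(0.5×0.5/342) = 0.027037
z-statistic: z = (p̂ - p₀)/SE = (0.43 - 0.5)/0.027037 = -2.5890
Critical value: z_0.025 = ±1.960
p-value = 0.0096
Decision: reject H₀ at α = 0.05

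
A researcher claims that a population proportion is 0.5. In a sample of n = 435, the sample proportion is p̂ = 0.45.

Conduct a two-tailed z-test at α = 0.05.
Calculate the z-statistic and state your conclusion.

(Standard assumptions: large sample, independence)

Answer: z = -2.0857, reject H₀

Derivation:
H₀: p = 0.5, H₁: p ≠ 0.5
Standard error: SE = √(p₀(1-p₀)/n) = √(0.5×0.5/435) = 0.023973
z-statistic: z = (p̂ - p₀)/SE = (0.45 - 0.5)/0.023973 = -2.0857
Critical value: z_0.025 = ±1.960
p-value = 0.0370
Decision: reject H₀ at α = 0.05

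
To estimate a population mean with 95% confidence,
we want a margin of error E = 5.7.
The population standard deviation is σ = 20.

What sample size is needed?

z_0.025 = 1.960
n = (z×σ/E)² = (1.960×20/5.7)²
n = 47.2958
Round up: n = 48

Answer: n = 48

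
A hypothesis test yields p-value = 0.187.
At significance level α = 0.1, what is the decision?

Answer: fail to reject H₀

Derivation:
Compare p-value to α:
0.187 ≥ 0.1
Decision: fail to reject H₀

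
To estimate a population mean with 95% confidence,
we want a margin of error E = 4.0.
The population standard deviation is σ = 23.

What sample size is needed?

Answer: n = 128

Derivation:
z_0.025 = 1.960
n = (z×σ/E)² = (1.960×23/4.0)²
n = 127.0129
Round up: n = 128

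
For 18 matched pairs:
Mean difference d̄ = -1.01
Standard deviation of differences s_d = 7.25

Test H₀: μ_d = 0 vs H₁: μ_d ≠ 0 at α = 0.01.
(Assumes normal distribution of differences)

Answer: t = -0.5911, fail to reject H₀

Derivation:
df = n - 1 = 17
SE = s_d/√n = 7.25/√18 = 1.7088
t = d̄/SE = -1.01/1.7088 = -0.5911
Critical value: t_{0.005,17} = ±2.898
p-value ≈ 0.5622
Decision: fail to reject H₀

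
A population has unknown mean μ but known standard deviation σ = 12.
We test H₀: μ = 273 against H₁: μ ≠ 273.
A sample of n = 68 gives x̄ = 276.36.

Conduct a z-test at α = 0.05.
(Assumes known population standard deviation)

Standard error: SE = σ/√n = 12/√68 = 1.4552
z-statistic: z = (x̄ - μ₀)/SE = (276.36 - 273)/1.4552 = 2.3090
Critical value: ±1.960
p-value = 0.0209
Decision: reject H₀

Answer: z = 2.3090, reject H₀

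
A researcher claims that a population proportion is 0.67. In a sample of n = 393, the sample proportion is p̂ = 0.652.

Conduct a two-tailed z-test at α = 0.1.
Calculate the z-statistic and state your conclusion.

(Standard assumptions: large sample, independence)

Answer: z = -0.7589, fail to reject H₀

Derivation:
H₀: p = 0.67, H₁: p ≠ 0.67
Standard error: SE = √(p₀(1-p₀)/n) = √(0.67×0.33/393) = 0.023719
z-statistic: z = (p̂ - p₀)/SE = (0.652 - 0.67)/0.023719 = -0.7589
Critical value: z_0.05 = ±1.645
p-value = 0.4479
Decision: fail to reject H₀ at α = 0.1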